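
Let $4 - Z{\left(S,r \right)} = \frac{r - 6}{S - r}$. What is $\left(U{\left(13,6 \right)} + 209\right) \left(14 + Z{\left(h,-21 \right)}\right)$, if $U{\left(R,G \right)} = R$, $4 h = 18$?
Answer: $\frac{71928}{17} \approx 4231.1$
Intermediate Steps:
$h = \frac{9}{2}$ ($h = \frac{1}{4} \cdot 18 = \frac{9}{2} \approx 4.5$)
$Z{\left(S,r \right)} = 4 - \frac{-6 + r}{S - r}$ ($Z{\left(S,r \right)} = 4 - \frac{r - 6}{S - r} = 4 - \frac{-6 + r}{S - r}$)
$\left(U{\left(13,6 \right)} + 209\right) \left(14 + Z{\left(h,-21 \right)}\right) = \left(13 + 209\right) \left(14 + \frac{6 - -105 + 4 \cdot \frac{9}{2}}{\frac{9}{2} - -21}\right) = 222 \left(14 + \frac{6 + 105 + 18}{\frac{9}{2} + 21}\right) = 222 \left(14 + \frac{1}{\frac{51}{2}} \cdot 129\right) = 222 \left(14 + \frac{2}{51} \cdot 129\right) = 222 \left(14 + \frac{86}{17}\right) = 222 \cdot \frac{324}{17} = \frac{71928}{17}$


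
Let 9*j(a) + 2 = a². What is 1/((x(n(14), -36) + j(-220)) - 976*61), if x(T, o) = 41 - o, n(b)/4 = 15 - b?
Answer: -9/486733 ≈ -1.8491e-5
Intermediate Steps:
n(b) = 60 - 4*b (n(b) = 4*(15 - b) = 60 - 4*b)
j(a) = -2/9 + a²/9
1/((x(n(14), -36) + j(-220)) - 976*61) = 1/(((41 - 1*(-36)) + (-2/9 + (⅑)*(-220)²)) - 976*61) = 1/(((41 + 36) + (-2/9 + (⅑)*48400)) - 59536) = 1/((77 + (-2/9 + 48400/9)) - 59536) = 1/((77 + 48398/9) - 59536) = 1/(49091/9 - 59536) = 1/(-486733/9) = -9/486733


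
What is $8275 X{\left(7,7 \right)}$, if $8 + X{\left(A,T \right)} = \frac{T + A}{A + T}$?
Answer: $-57925$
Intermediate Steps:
$X{\left(A,T \right)} = -7$ ($X{\left(A,T \right)} = -8 + \frac{T + A}{A + T} = -8 + \frac{A + T}{A + T} = -8 + 1 = -7$)
$8275 X{\left(7,7 \right)} = 8275 \left(-7\right) = -57925$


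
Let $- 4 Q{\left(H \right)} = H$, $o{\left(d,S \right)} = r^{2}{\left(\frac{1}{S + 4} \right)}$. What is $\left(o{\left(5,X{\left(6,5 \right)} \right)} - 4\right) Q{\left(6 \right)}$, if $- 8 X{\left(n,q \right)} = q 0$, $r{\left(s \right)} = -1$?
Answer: $\frac{9}{2} \approx 4.5$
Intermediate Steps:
$X{\left(n,q \right)} = 0$ ($X{\left(n,q \right)} = - \frac{q 0}{8} = \left(- \frac{1}{8}\right) 0 = 0$)
$o{\left(d,S \right)} = 1$ ($o{\left(d,S \right)} = \left(-1\right)^{2} = 1$)
$Q{\left(H \right)} = - \frac{H}{4}$
$\left(o{\left(5,X{\left(6,5 \right)} \right)} - 4\right) Q{\left(6 \right)} = \left(1 - 4\right) \left(\left(- \frac{1}{4}\right) 6\right) = \left(-3\right) \left(- \frac{3}{2}\right) = \frac{9}{2}$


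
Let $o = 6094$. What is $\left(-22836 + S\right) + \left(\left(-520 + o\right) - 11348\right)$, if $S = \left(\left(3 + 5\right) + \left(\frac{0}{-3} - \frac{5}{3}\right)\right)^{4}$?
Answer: $- \frac{2187089}{81} \approx -27001.0$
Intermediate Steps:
$S = \frac{130321}{81}$ ($S = \left(8 + \left(0 \left(- \frac{1}{3}\right) - \frac{5}{3}\right)\right)^{4} = \left(8 + \left(0 - \frac{5}{3}\right)\right)^{4} = \left(8 - \frac{5}{3}\right)^{4} = \left(\frac{19}{3}\right)^{4} = \frac{130321}{81} \approx 1608.9$)
$\left(-22836 + S\right) + \left(\left(-520 + o\right) - 11348\right) = \left(-22836 + \frac{130321}{81}\right) + \left(\left(-520 + 6094\right) - 11348\right) = - \frac{1719395}{81} + \left(5574 - 11348\right) = - \frac{1719395}{81} - 5774 = - \frac{2187089}{81}$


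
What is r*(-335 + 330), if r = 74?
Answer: -370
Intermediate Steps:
r*(-335 + 330) = 74*(-335 + 330) = 74*(-5) = -370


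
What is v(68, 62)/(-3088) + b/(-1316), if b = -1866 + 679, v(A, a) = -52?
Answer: 58342/63497 ≈ 0.91881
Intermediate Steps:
b = -1187
v(68, 62)/(-3088) + b/(-1316) = -52/(-3088) - 1187/(-1316) = -52*(-1/3088) - 1187*(-1/1316) = 13/772 + 1187/1316 = 58342/63497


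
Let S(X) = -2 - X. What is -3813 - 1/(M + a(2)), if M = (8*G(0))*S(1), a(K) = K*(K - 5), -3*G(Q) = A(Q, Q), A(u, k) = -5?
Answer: -175397/46 ≈ -3813.0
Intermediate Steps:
G(Q) = 5/3 (G(Q) = -⅓*(-5) = 5/3)
a(K) = K*(-5 + K)
M = -40 (M = (8*(5/3))*(-2 - 1*1) = 40*(-2 - 1)/3 = (40/3)*(-3) = -40)
-3813 - 1/(M + a(2)) = -3813 - 1/(-40 + 2*(-5 + 2)) = -3813 - 1/(-40 + 2*(-3)) = -3813 - 1/(-40 - 6) = -3813 - 1/(-46) = -3813 - 1*(-1/46) = -3813 + 1/46 = -175397/46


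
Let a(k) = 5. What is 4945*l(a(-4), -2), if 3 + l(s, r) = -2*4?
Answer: -54395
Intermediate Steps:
l(s, r) = -11 (l(s, r) = -3 - 2*4 = -3 - 8 = -11)
4945*l(a(-4), -2) = 4945*(-11) = -54395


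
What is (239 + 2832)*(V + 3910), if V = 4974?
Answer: 27282764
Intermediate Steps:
(239 + 2832)*(V + 3910) = (239 + 2832)*(4974 + 3910) = 3071*8884 = 27282764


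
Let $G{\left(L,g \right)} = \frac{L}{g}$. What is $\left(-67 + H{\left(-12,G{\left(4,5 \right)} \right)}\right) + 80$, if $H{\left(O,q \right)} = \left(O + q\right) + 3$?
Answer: $\frac{24}{5} \approx 4.8$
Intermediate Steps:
$H{\left(O,q \right)} = 3 + O + q$
$\left(-67 + H{\left(-12,G{\left(4,5 \right)} \right)}\right) + 80 = \left(-67 + \left(3 - 12 + \frac{4}{5}\right)\right) + 80 = \left(-67 - \frac{41}{5}\right) + 80 = - \frac{376}{5} + 80 = \frac{24}{5}$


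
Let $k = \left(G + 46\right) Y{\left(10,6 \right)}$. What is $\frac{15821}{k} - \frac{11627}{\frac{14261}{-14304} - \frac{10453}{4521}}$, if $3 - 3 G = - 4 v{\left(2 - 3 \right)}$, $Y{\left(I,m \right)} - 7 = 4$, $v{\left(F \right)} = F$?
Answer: $\frac{127029892100915}{35832055039} \approx 3545.1$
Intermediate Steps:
$Y{\left(I,m \right)} = 11$ ($Y{\left(I,m \right)} = 7 + 4 = 11$)
$G = - \frac{1}{3}$ ($G = 1 - \frac{\left(-4\right) \left(2 - 3\right)}{3} = 1 - \frac{\left(-4\right) \left(-1\right)}{3} = 1 - \frac{4}{3} = - \frac{1}{3} \approx -0.33333$)
$k = \frac{1507}{3}$ ($k = \left(- \frac{1}{3} + 46\right) 11 = \frac{137}{3} \cdot 11 = \frac{1507}{3} \approx 502.33$)
$\frac{15821}{k} - \frac{11627}{\frac{14261}{-14304} - \frac{10453}{4521}} = \frac{15821}{\frac{1507}{3}} - \frac{11627}{\frac{14261}{-14304} - \frac{10453}{4521}} = 15821 \cdot \frac{3}{1507} - \frac{11627}{14261 \left(- \frac{1}{14304}\right) - \frac{10453}{4521}} = \frac{47463}{1507} - \frac{11627}{- \frac{14261}{14304} - \frac{10453}{4521}} = \frac{47463}{1507} - \frac{11627}{- \frac{23777077}{7185376}} = \frac{47463}{1507} - - \frac{83544366752}{23777077} = \frac{47463}{1507} + \frac{83544366752}{23777077} = \frac{127029892100915}{35832055039}$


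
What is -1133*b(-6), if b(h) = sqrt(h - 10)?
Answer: -4532*I ≈ -4532.0*I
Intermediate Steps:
b(h) = sqrt(-10 + h)
-1133*b(-6) = -1133*sqrt(-10 - 6) = -4532*I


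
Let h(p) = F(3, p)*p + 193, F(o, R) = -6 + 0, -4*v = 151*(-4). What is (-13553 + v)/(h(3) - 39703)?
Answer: 6701/19764 ≈ 0.33905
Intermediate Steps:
v = 151 (v = -151*(-4)/4 = -1/4*(-604) = 151)
F(o, R) = -6
h(p) = 193 - 6*p (h(p) = -6*p + 193 = 193 - 6*p)
(-13553 + v)/(h(3) - 39703) = (-13553 + 151)/((193 - 6*3) - 39703) = -13402/((193 - 18) - 39703) = -13402/(175 - 39703) = -13402/(-39528) = -13402*(-1/39528) = 6701/19764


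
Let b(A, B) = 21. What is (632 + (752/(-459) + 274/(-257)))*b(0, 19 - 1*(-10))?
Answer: 519635102/39321 ≈ 13215.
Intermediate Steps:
(632 + (752/(-459) + 274/(-257)))*b(0, 19 - 1*(-10)) = (632 + (752/(-459) + 274/(-257)))*21 = (632 + (752*(-1/459) + 274*(-1/257)))*21 = (632 + (-752/459 - 274/257))*21 = (632 - 319030/117963)*21 = (74233586/117963)*21 = 519635102/39321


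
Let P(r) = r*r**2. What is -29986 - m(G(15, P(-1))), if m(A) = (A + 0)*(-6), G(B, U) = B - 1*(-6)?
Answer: -29860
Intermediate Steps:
P(r) = r**3
G(B, U) = 6 + B (G(B, U) = B + 6 = 6 + B)
m(A) = -6*A (m(A) = A*(-6) = -6*A)
-29986 - m(G(15, P(-1))) = -29986 - (-6)*(6 + 15) = -29986 - (-6)*21 = -29986 - 1*(-126) = -29986 + 126 = -29860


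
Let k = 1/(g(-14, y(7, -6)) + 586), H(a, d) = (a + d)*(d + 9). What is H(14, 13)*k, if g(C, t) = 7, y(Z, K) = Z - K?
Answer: 594/593 ≈ 1.0017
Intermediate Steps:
H(a, d) = (9 + d)*(a + d) (H(a, d) = (a + d)*(9 + d) = (9 + d)*(a + d))
k = 1/593 (k = 1/(7 + 586) = 1/593 ≈ 0.0016863)
H(14, 13)*k = (13² + 9*14 + 9*13 + 14*13)*(1/593) = (169 + 126 + 117 + 182)*(1/593) = 594*(1/593) = 594/593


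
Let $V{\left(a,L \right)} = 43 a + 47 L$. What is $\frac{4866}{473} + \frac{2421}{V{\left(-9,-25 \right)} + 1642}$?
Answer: $\frac{1534413}{37840} \approx 40.55$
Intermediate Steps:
$\frac{4866}{473} + \frac{2421}{V{\left(-9,-25 \right)} + 1642} = \frac{4866}{473} + \frac{2421}{\left(43 \left(-9\right) + 47 \left(-25\right)\right) + 1642} = 4866 \cdot \frac{1}{473} + \frac{2421}{\left(-387 - 1175\right) + 1642} = \frac{4866}{473} + \frac{2421}{-1562 + 1642} = \frac{4866}{473} + \frac{2421}{80} = \frac{1534413}{37840}$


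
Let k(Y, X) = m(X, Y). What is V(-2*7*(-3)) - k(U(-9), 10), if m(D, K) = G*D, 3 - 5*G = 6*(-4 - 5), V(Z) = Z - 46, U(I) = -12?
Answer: -118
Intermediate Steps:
V(Z) = -46 + Z
G = 57/5 (G = ⅗ - 6*(-4 - 5)/5 = ⅗ - 6*(-9)/5 = ⅗ - ⅕*(-54) = ⅗ + 54/5 = 57/5 ≈ 11.400)
m(D, K) = 57*D/5
k(Y, X) = 57*X/5
V(-2*7*(-3)) - k(U(-9), 10) = (-46 - 2*7*(-3)) - 57*10/5 = (-46 - 14*(-3)) - 1*114 = (-46 + 42) - 114 = -4 - 114 = -118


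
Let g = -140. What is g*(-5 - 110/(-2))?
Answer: -7000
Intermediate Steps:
g*(-5 - 110/(-2)) = -140*(-5 - 110/(-2)) = -140*(-5 - 110*(-1)/2) = -140*(-5 - 10*(-11/2)) = -140*(-5 + 55) = -140*50 = -7000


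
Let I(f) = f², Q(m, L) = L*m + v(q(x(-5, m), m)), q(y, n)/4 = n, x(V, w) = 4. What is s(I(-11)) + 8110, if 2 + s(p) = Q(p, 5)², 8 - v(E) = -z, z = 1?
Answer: 385104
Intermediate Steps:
q(y, n) = 4*n
v(E) = 9 (v(E) = 8 - (-1) = 8 - 1*(-1) = 8 + 1 = 9)
Q(m, L) = 9 + L*m (Q(m, L) = L*m + 9 = 9 + L*m)
s(p) = -2 + (9 + 5*p)²
s(I(-11)) + 8110 = (-2 + (9 + 5*(-11)²)²) + 8110 = (-2 + (9 + 5*121)²) + 8110 = (-2 + (9 + 605)²) + 8110 = (-2 + 614²) + 8110 = (-2 + 376996) + 8110 = 376994 + 8110 = 385104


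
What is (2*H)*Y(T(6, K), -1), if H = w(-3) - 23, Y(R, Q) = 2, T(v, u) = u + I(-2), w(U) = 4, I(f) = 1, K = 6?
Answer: -76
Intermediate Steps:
T(v, u) = 1 + u (T(v, u) = u + 1 = 1 + u)
H = -19 (H = 4 - 23 = -19)
(2*H)*Y(T(6, K), -1) = (2*(-19))*2 = -38*2 = -76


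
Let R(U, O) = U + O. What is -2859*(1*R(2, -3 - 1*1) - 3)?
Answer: 14295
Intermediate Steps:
R(U, O) = O + U
-2859*(1*R(2, -3 - 1*1) - 3) = -2859*(1*((-3 - 1*1) + 2) - 3) = -2859*(1*((-3 - 1) + 2) - 3) = -2859*(1*(-4 + 2) - 3) = -2859*(1*(-2) - 3) = -2859*(-2 - 3) = -2859*(-5) = 14295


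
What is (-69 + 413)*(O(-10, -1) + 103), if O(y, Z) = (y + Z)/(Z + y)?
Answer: 35776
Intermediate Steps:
O(y, Z) = 1 (O(y, Z) = (Z + y)/(Z + y) = 1)
(-69 + 413)*(O(-10, -1) + 103) = (-69 + 413)*(1 + 103) = 344*104 = 35776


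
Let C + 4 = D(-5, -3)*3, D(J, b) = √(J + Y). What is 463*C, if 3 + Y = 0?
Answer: -1852 + 2778*I*√2 ≈ -1852.0 + 3928.7*I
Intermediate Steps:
Y = -3 (Y = -3 + 0 = -3)
D(J, b) = √(-3 + J) (D(J, b) = √(J - 3) = √(-3 + J))
C = -4 + 6*I*√2 (C = -4 + √(-3 - 5)*3 = -4 + √(-8)*3 = -4 + (2*I*√2)*3 = -4 + 6*I*√2 ≈ -4.0 + 8.4853*I)
463*C = 463*(-4 + 6*I*√2) = -1852 + 2778*I*√2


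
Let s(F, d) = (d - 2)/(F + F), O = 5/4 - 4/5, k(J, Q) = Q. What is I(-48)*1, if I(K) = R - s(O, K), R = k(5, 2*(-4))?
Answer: 428/9 ≈ 47.556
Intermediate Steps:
O = 9/20 (O = 5*(1/4) - 4*1/5 = 5/4 - 4/5 = 9/20 ≈ 0.45000)
s(F, d) = (-2 + d)/(2*F) (s(F, d) = (-2 + d)/((2*F)) = (-2 + d)*(1/(2*F)) = (-2 + d)/(2*F))
R = -8 (R = 2*(-4) = -8)
I(K) = -52/9 - 10*K/9 (I(K) = -8 - (-2 + K)/(2*9/20) = -8 - 20*(-2 + K)/(2*9) = -8 - (-20/9 + 10*K/9) = -8 + (20/9 - 10*K/9) = -52/9 - 10*K/9)
I(-48)*1 = (-52/9 - 10/9*(-48))*1 = (-52/9 + 160/3)*1 = (428/9)*1 = 428/9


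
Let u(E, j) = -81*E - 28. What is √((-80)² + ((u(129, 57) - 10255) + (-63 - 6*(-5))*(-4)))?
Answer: 10*I*√142 ≈ 119.16*I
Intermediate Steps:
u(E, j) = -28 - 81*E
√((-80)² + ((u(129, 57) - 10255) + (-63 - 6*(-5))*(-4))) = √((-80)² + (((-28 - 81*129) - 10255) + (-63 - 6*(-5))*(-4))) = √(6400 + (((-28 - 10449) - 10255) + (-63 + 30)*(-4))) = √(6400 + ((-10477 - 10255) - 33*(-4))) = √(6400 + (-20732 + 132)) = √(6400 - 20600) = √(-14200) = 10*I*√142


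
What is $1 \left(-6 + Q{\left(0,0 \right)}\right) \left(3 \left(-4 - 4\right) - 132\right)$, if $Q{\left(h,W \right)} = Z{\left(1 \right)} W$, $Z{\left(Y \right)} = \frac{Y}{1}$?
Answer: $936$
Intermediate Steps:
$Z{\left(Y \right)} = Y$ ($Z{\left(Y \right)} = Y 1 = Y$)
$Q{\left(h,W \right)} = W$ ($Q{\left(h,W \right)} = 1 W = W$)
$1 \left(-6 + Q{\left(0,0 \right)}\right) \left(3 \left(-4 - 4\right) - 132\right) = 1 \left(-6 + 0\right) \left(3 \left(-4 - 4\right) - 132\right) = 1 \left(-6\right) \left(3 \left(-8\right) - 132\right) = - 6 \left(-24 - 132\right) = \left(-6\right) \left(-156\right) = 936$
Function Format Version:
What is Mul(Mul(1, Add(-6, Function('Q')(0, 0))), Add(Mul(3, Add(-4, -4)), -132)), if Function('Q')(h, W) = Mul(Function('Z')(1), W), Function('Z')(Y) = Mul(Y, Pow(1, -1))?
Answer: 936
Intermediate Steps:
Function('Z')(Y) = Y (Function('Z')(Y) = Mul(Y, 1) = Y)
Function('Q')(h, W) = W (Function('Q')(h, W) = Mul(1, W) = W)
Mul(Mul(1, Add(-6, Function('Q')(0, 0))), Add(Mul(3, Add(-4, -4)), -132)) = Mul(Mul(1, Add(-6, 0)), Add(Mul(3, Add(-4, -4)), -132)) = Mul(Mul(1, -6), Add(Mul(3, -8), -132)) = Mul(-6, Add(-24, -132)) = Mul(-6, -156) = 936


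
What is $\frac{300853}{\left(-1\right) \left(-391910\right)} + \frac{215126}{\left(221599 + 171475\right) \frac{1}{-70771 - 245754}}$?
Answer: $- \frac{1213005190780199}{7002255970} \approx -1.7323 \cdot 10^{5}$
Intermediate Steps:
$\frac{300853}{\left(-1\right) \left(-391910\right)} + \frac{215126}{\left(221599 + 171475\right) \frac{1}{-70771 - 245754}} = \frac{300853}{391910} + \frac{215126}{393074 \frac{1}{-316525}} = 300853 \cdot \frac{1}{391910} + \frac{215126}{393074 \left(- \frac{1}{316525}\right)} = \frac{300853}{391910} + \frac{215126}{- \frac{35734}{28775}} = \frac{300853}{391910} + 215126 \left(- \frac{28775}{35734}\right) = \frac{300853}{391910} - \frac{3095125325}{17867} = - \frac{1213005190780199}{7002255970}$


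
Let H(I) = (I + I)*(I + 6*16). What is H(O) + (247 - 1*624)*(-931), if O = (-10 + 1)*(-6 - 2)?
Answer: 375179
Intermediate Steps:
O = 72 (O = -9*(-8) = 72)
H(I) = 2*I*(96 + I) (H(I) = (2*I)*(I + 96) = (2*I)*(96 + I) = 2*I*(96 + I))
H(O) + (247 - 1*624)*(-931) = 2*72*(96 + 72) + (247 - 1*624)*(-931) = 2*72*168 + (247 - 624)*(-931) = 24192 - 377*(-931) = 24192 + 350987 = 375179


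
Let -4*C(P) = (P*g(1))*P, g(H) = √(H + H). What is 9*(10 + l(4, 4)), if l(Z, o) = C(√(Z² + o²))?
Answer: 90 - 72*√2 ≈ -11.823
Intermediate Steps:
g(H) = √2*√H (g(H) = √(2*H) = √2*√H)
C(P) = -√2*P²/4 (C(P) = -P*(√2*√1)*P/4 = -P*(√2*1)*P/4 = -P*√2*P/4 = -√2*P²/4)
l(Z, o) = -√2*(Z² + o²)/4 (l(Z, o) = -√2*(√(Z² + o²))²/4 = -√2*(Z² + o²)/4)
9*(10 + l(4, 4)) = 9*(10 + √2*(-1*4² - 1*4²)/4) = 9*(10 + √2*(-1*16 - 1*16)/4) = 9*(10 + √2*(-16 - 16)/4) = 9*(10 + (¼)*√2*(-32)) = 9*(10 - 8*√2) = 90 - 72*√2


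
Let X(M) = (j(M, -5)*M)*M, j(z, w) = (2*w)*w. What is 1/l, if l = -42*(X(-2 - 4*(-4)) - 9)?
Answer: -1/411222 ≈ -2.4318e-6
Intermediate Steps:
j(z, w) = 2*w²
X(M) = 50*M² (X(M) = ((2*(-5)²)*M)*M = ((2*25)*M)*M = (50*M)*M = 50*M²)
l = -411222 (l = -42*(50*(-2 - 4*(-4))² - 9) = -42*(50*(-2 + 16)² - 9) = -42*(50*14² - 9) = -42*(50*196 - 9) = -42*(9800 - 9) = -42*9791 = -411222)
1/l = 1/(-411222) = -1/411222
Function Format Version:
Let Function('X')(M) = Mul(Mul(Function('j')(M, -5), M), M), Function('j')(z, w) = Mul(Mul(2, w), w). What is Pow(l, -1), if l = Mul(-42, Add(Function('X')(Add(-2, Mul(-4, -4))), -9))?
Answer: Rational(-1, 411222) ≈ -2.4318e-6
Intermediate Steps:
Function('j')(z, w) = Mul(2, Pow(w, 2))
Function('X')(M) = Mul(50, Pow(M, 2)) (Function('X')(M) = Mul(Mul(Mul(2, Pow(-5, 2)), M), M) = Mul(Mul(Mul(2, 25), M), M) = Mul(Mul(50, M), M) = Mul(50, Pow(M, 2)))
l = -411222 (l = Mul(-42, Add(Mul(50, Pow(Add(-2, Mul(-4, -4)), 2)), -9)) = Mul(-42, Add(Mul(50, Pow(Add(-2, 16), 2)), -9)) = Mul(-42, Add(Mul(50, Pow(14, 2)), -9)) = Mul(-42, Add(Mul(50, 196), -9)) = Mul(-42, Add(9800, -9)) = Mul(-42, 9791) = -411222)
Pow(l, -1) = Pow(-411222, -1) = Rational(-1, 411222)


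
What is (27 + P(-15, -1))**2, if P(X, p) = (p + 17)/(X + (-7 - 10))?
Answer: 2809/4 ≈ 702.25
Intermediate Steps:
P(X, p) = (17 + p)/(-17 + X) (P(X, p) = (17 + p)/(X - 17) = (17 + p)/(-17 + X))
(27 + P(-15, -1))**2 = (27 + (17 - 1)/(-17 - 15))**2 = (27 + 16/(-32))**2 = (27 - 1/32*16)**2 = (27 - 1/2)**2 = (53/2)**2 = 2809/4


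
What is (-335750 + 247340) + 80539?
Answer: -7871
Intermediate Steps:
(-335750 + 247340) + 80539 = -88410 + 80539 = -7871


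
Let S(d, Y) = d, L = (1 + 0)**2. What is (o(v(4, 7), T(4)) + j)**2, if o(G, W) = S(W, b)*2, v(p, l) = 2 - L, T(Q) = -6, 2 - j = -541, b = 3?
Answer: 281961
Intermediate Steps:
L = 1 (L = 1**2 = 1)
j = 543 (j = 2 - 1*(-541) = 2 + 541 = 543)
v(p, l) = 1 (v(p, l) = 2 - 1*1 = 2 - 1 = 1)
o(G, W) = 2*W (o(G, W) = W*2 = 2*W)
(o(v(4, 7), T(4)) + j)**2 = (2*(-6) + 543)**2 = (-12 + 543)**2 = 531**2 = 281961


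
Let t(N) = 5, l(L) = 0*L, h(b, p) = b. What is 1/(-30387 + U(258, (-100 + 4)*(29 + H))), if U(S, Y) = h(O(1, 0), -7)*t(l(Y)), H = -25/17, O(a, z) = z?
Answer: -1/30387 ≈ -3.2909e-5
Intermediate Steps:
l(L) = 0
H = -25/17 (H = -25*1/17 = -25/17 ≈ -1.4706)
U(S, Y) = 0 (U(S, Y) = 0*5 = 0)
1/(-30387 + U(258, (-100 + 4)*(29 + H))) = 1/(-30387 + 0) = 1/(-30387) = -1/30387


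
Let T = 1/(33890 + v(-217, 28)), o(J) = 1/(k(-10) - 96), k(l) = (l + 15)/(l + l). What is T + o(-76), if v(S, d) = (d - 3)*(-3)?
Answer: -5395/520751 ≈ -0.010360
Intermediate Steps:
k(l) = (15 + l)/(2*l) (k(l) = (15 + l)/((2*l)) = (15 + l)*(1/(2*l)) = (15 + l)/(2*l))
o(J) = -4/385 (o(J) = 1/((½)*(15 - 10)/(-10) - 96) = 1/((½)*(-⅒)*5 - 96) = 1/(-¼ - 96) = 1/(-385/4) = -4/385)
v(S, d) = 9 - 3*d (v(S, d) = (-3 + d)*(-3) = 9 - 3*d)
T = 1/33815 (T = 1/(33890 + (9 - 3*28)) = 1/(33890 + (9 - 84)) = 1/(33890 - 75) = 1/33815 ≈ 2.9573e-5)
T + o(-76) = 1/33815 - 4/385 = -5395/520751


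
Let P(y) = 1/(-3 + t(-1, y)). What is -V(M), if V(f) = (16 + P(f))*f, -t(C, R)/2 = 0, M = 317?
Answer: -14899/3 ≈ -4966.3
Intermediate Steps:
t(C, R) = 0 (t(C, R) = -2*0 = 0)
P(y) = -1/3 (P(y) = 1/(-3 + 0) = 1/(-3) = -1/3)
V(f) = 47*f/3 (V(f) = (16 - 1/3)*f = 47*f/3)
-V(M) = -47*317/3 = -1*14899/3 = -14899/3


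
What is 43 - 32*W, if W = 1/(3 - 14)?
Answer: 505/11 ≈ 45.909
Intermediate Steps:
W = -1/11 (W = 1/(-11) = -1/11 ≈ -0.090909)
43 - 32*W = 43 - 32*(-1/11) = 43 + 32/11 = 505/11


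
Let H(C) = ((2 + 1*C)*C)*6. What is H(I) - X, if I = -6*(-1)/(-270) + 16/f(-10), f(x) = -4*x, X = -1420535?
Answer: 958864763/675 ≈ 1.4205e+6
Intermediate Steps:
I = 17/45 (I = -6*(-1)/(-270) + 16/((-4*(-10))) = 6*(-1/270) + 16/40 = -1/45 + 16*(1/40) = -1/45 + ⅖ = 17/45 ≈ 0.37778)
H(C) = 6*C*(2 + C) (H(C) = ((2 + C)*C)*6 = (C*(2 + C))*6 = 6*C*(2 + C))
H(I) - X = 6*(17/45)*(2 + 17/45) - 1*(-1420535) = 6*(17/45)*(107/45) + 1420535 = 3638/675 + 1420535 = 958864763/675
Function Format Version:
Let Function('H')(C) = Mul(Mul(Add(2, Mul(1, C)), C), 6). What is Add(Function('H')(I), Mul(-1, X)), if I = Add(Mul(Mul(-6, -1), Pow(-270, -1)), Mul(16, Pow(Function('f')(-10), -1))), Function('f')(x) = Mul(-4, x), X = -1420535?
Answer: Rational(958864763, 675) ≈ 1.4205e+6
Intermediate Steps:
I = Rational(17, 45) (I = Add(Mul(Mul(-6, -1), Pow(-270, -1)), Mul(16, Pow(Mul(-4, -10), -1))) = Add(Mul(6, Rational(-1, 270)), Mul(16, Pow(40, -1))) = Add(Rational(-1, 45), Mul(16, Rational(1, 40))) = Add(Rational(-1, 45), Rational(2, 5)) = Rational(17, 45) ≈ 0.37778)
Function('H')(C) = Mul(6, C, Add(2, C)) (Function('H')(C) = Mul(Mul(Add(2, C), C), 6) = Mul(Mul(C, Add(2, C)), 6) = Mul(6, C, Add(2, C)))
Add(Function('H')(I), Mul(-1, X)) = Add(Mul(6, Rational(17, 45), Add(2, Rational(17, 45))), Mul(-1, -1420535)) = Add(Mul(6, Rational(17, 45), Rational(107, 45)), 1420535) = Add(Rational(3638, 675), 1420535) = Rational(958864763, 675)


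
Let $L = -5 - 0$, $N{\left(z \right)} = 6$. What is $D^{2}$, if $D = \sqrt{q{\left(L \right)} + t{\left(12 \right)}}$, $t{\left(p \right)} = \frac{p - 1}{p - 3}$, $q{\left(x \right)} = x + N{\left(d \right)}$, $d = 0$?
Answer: $\frac{20}{9} \approx 2.2222$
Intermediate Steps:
$L = -5$ ($L = -5 + 0 = -5$)
$q{\left(x \right)} = 6 + x$ ($q{\left(x \right)} = x + 6 = 6 + x$)
$t{\left(p \right)} = \frac{-1 + p}{-3 + p}$
$D = \frac{2 \sqrt{5}}{3}$ ($D = \sqrt{\left(6 - 5\right) + \frac{-1 + 12}{-3 + 12}} = \sqrt{1 + \frac{1}{9} \cdot 11} = \sqrt{1 + \frac{11}{9}} = \sqrt{\frac{20}{9}} = \frac{2 \sqrt{5}}{3} \approx 1.4907$)
$D^{2} = \left(\frac{2 \sqrt{5}}{3}\right)^{2} = \frac{20}{9}$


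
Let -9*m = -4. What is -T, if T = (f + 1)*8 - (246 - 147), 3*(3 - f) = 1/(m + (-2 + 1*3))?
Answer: 895/13 ≈ 68.846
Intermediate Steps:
m = 4/9 (m = -⅑*(-4) = 4/9 ≈ 0.44444)
f = 36/13 (f = 3 - 1/(3*(4/9 + (-2 + 1*3))) = 3 - 1/(3*(4/9 + (-2 + 3))) = 3 - 1/(3*(4/9 + 1)) = 3 - 1/(3*13/9) = 3 - ⅓*9/13 = 3 - 3/13 = 36/13 ≈ 2.7692)
T = -895/13 (T = (36/13 + 1)*8 - (246 - 147) = (49/13)*8 - 1*99 = 392/13 - 99 = -895/13 ≈ -68.846)
-T = -1*(-895/13) = 895/13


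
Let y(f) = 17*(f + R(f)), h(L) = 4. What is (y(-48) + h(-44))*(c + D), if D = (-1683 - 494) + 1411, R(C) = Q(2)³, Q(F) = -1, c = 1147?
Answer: -315849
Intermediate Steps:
R(C) = -1 (R(C) = (-1)³ = -1)
y(f) = -17 + 17*f (y(f) = 17*(f - 1) = 17*(-1 + f) = -17 + 17*f)
D = -766 (D = -2177 + 1411 = -766)
(y(-48) + h(-44))*(c + D) = ((-17 + 17*(-48)) + 4)*(1147 - 766) = ((-17 - 816) + 4)*381 = (-833 + 4)*381 = -829*381 = -315849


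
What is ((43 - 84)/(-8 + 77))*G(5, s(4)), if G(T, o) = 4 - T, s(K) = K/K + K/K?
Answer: 41/69 ≈ 0.59420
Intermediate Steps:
s(K) = 2 (s(K) = 1 + 1 = 2)
((43 - 84)/(-8 + 77))*G(5, s(4)) = ((43 - 84)/(-8 + 77))*(4 - 1*5) = (-41/69)*(4 - 5) = -41*1/69*(-1) = -41/69*(-1) = 41/69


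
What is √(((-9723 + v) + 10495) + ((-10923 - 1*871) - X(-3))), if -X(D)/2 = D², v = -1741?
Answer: I*√12745 ≈ 112.89*I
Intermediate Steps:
X(D) = -2*D²
√(((-9723 + v) + 10495) + ((-10923 - 1*871) - X(-3))) = √(((-9723 - 1741) + 10495) + ((-10923 - 1*871) - (-2)*(-3)²)) = √((-11464 + 10495) + ((-10923 - 871) - (-2)*9)) = √(-969 + (-11794 - 1*(-18))) = √(-969 + (-11794 + 18)) = √(-969 - 11776) = √(-12745) = I*√12745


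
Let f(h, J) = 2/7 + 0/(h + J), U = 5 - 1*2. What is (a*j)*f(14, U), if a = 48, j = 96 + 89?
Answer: 17760/7 ≈ 2537.1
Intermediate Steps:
j = 185
U = 3 (U = 5 - 2 = 3)
f(h, J) = 2/7 (f(h, J) = 2*(⅐) + 0/(J + h) = 2/7 + 0 = 2/7)
(a*j)*f(14, U) = (48*185)*(2/7) = 8880*(2/7) = 17760/7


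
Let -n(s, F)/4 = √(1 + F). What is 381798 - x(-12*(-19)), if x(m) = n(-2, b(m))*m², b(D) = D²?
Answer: 381798 + 207936*√51985 ≈ 4.7792e+7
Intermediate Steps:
n(s, F) = -4*√(1 + F)
x(m) = -4*m²*√(1 + m²) (x(m) = (-4*√(1 + m²))*m² = -4*m²*√(1 + m²))
381798 - x(-12*(-19)) = 381798 - (-4)*(-12*(-19))²*√(1 + (-12*(-19))²) = 381798 - (-4)*228²*√(1 + 228²) = 381798 - (-4)*51984*√(1 + 51984) = 381798 - (-4)*51984*√51985 = 381798 - (-207936)*√51985 = 381798 + 207936*√51985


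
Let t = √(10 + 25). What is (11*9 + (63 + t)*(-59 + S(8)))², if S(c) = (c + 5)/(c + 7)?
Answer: 2883622841/225 + 10357616*√35/25 ≈ 1.5267e+7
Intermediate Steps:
S(c) = (5 + c)/(7 + c)
t = √35 ≈ 5.9161
(11*9 + (63 + t)*(-59 + S(8)))² = (11*9 + (63 + √35)*(-59 + (5 + 8)/(7 + 8)))² = (99 + (63 + √35)*(-59 + 13/15))² = (99 + (63 + √35)*(-872/15))² = (99 + (-18312/5 - 872*√35/15))² = (-17817/5 - 872*√35/15)²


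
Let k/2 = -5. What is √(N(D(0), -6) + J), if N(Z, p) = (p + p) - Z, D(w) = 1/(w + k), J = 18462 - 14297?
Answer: √415310/10 ≈ 64.445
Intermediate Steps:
k = -10 (k = 2*(-5) = -10)
J = 4165
D(w) = 1/(-10 + w) (D(w) = 1/(w - 10) = 1/(-10 + w))
N(Z, p) = -Z + 2*p (N(Z, p) = 2*p - Z = -Z + 2*p)
√(N(D(0), -6) + J) = √((-1/(-10 + 0) + 2*(-6)) + 4165) = √((-1/(-10) - 12) + 4165) = √((-1*(-⅒) - 12) + 4165) = √((⅒ - 12) + 4165) = √(-119/10 + 4165) = √(41531/10) = √415310/10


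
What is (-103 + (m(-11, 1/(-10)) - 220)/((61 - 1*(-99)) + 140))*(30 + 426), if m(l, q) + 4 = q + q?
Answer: -5913598/125 ≈ -47309.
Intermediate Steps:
m(l, q) = -4 + 2*q (m(l, q) = -4 + (q + q) = -4 + 2*q)
(-103 + (m(-11, 1/(-10)) - 220)/((61 - 1*(-99)) + 140))*(30 + 426) = (-103 + ((-4 + 2/(-10)) - 220)/((61 - 1*(-99)) + 140))*(30 + 426) = (-103 + ((-4 + 2*(-⅒)) - 220)/((61 + 99) + 140))*456 = (-103 + ((-4 - ⅕) - 220)/(160 + 140))*456 = (-103 + (-21/5 - 220)/300)*456 = (-103 - 1121/5*1/300)*456 = (-103 - 1121/1500)*456 = -155621/1500*456 = -5913598/125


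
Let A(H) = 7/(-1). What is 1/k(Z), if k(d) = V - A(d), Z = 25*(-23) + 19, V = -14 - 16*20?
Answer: -1/327 ≈ -0.0030581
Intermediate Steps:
A(H) = -7 (A(H) = 7*(-1) = -7)
V = -334 (V = -14 - 320 = -334)
Z = -556 (Z = -575 + 19 = -556)
k(d) = -327 (k(d) = -334 - 1*(-7) = -334 + 7 = -327)
1/k(Z) = 1/(-327) = -1/327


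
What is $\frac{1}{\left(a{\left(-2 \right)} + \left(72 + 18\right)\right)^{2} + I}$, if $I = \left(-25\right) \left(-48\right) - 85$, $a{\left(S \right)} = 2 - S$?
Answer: $\frac{1}{9951} \approx 0.00010049$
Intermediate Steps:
$I = 1115$ ($I = 1200 - 85 = 1115$)
$\frac{1}{\left(a{\left(-2 \right)} + \left(72 + 18\right)\right)^{2} + I} = \frac{1}{\left(\left(2 - -2\right) + \left(72 + 18\right)\right)^{2} + 1115} = \frac{1}{\left(\left(2 + 2\right) + 90\right)^{2} + 1115} = \frac{1}{\left(4 + 90\right)^{2} + 1115} = \frac{1}{94^{2} + 1115} = \frac{1}{8836 + 1115} = \frac{1}{9951}$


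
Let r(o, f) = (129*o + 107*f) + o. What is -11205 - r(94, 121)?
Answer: -36372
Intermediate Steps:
r(o, f) = 107*f + 130*o (r(o, f) = (107*f + 129*o) + o = 107*f + 130*o)
-11205 - r(94, 121) = -11205 - (107*121 + 130*94) = -11205 - (12947 + 12220) = -11205 - 1*25167 = -11205 - 25167 = -36372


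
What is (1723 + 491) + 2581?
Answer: 4795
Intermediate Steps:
(1723 + 491) + 2581 = 2214 + 2581 = 4795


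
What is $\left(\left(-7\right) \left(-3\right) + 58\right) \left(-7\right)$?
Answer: $-553$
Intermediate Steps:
$\left(\left(-7\right) \left(-3\right) + 58\right) \left(-7\right) = \left(21 + 58\right) \left(-7\right) = 79 \left(-7\right) = -553$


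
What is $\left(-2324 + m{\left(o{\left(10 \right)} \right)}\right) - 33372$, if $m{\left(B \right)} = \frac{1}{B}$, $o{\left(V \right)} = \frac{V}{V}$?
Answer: $-35695$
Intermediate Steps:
$o{\left(V \right)} = 1$
$\left(-2324 + m{\left(o{\left(10 \right)} \right)}\right) - 33372 = \left(-2324 + 1^{-1}\right) - 33372 = \left(-2324 + 1\right) - 33372 = -2323 - 33372 = -35695$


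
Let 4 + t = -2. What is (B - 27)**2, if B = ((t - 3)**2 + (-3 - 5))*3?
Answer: 36864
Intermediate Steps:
t = -6 (t = -4 - 2 = -6)
B = 219 (B = ((-6 - 3)**2 + (-3 - 5))*3 = ((-9)**2 - 8)*3 = (81 - 8)*3 = 73*3 = 219)
(B - 27)**2 = (219 - 27)**2 = 192**2 = 36864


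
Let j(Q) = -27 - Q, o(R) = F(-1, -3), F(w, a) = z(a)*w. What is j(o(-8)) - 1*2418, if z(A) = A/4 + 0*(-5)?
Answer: -9783/4 ≈ -2445.8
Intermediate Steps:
z(A) = A/4 (z(A) = A*(¼) + 0 = A/4 + 0 = A/4)
F(w, a) = a*w/4 (F(w, a) = (a/4)*w = a*w/4)
o(R) = ¾ (o(R) = (¼)*(-3)*(-1) = ¾)
j(o(-8)) - 1*2418 = (-27 - 1*¾) - 1*2418 = (-27 - ¾) - 2418 = -111/4 - 2418 = -9783/4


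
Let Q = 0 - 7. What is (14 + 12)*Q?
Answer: -182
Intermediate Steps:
Q = -7
(14 + 12)*Q = (14 + 12)*(-7) = 26*(-7) = -182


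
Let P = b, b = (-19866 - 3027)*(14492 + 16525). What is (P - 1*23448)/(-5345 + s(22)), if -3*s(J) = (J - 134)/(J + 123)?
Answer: 308891598615/2324963 ≈ 1.3286e+5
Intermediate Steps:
b = -710072181 (b = -22893*31017 = -710072181)
P = -710072181
s(J) = -(-134 + J)/(3*(123 + J)) (s(J) = -(J - 134)/(3*(J + 123)) = -(-134 + J)/(3*(123 + J)))
(P - 1*23448)/(-5345 + s(22)) = (-710072181 - 1*23448)/(-5345 + (134 - 1*22)/(3*(123 + 22))) = (-710072181 - 23448)/(-5345 + (1/3)*(134 - 22)/145) = -710095629/(-5345 + (1/3)*(1/145)*112) = -710095629/(-5345 + 112/435) = -710095629/(-2324963/435) = -710095629*(-435/2324963) = 308891598615/2324963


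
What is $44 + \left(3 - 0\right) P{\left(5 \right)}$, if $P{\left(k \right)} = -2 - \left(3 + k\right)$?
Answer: $14$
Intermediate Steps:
$P{\left(k \right)} = -5 - k$
$44 + \left(3 - 0\right) P{\left(5 \right)} = 44 + \left(3 - 0\right) \left(-5 - 5\right) = 44 + \left(3 + 0\right) \left(-5 - 5\right) = 44 + 3 \left(-10\right) = 44 - 30 = 14$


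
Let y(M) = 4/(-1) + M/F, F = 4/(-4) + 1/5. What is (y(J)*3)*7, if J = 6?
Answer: -483/2 ≈ -241.50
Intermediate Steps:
F = -4/5 (F = 4*(-1/4) + 1*(1/5) = -1 + 1/5 = -4/5 ≈ -0.80000)
y(M) = -4 - 5*M/4 (y(M) = 4/(-1) + M/(-4/5) = 4*(-1) + M*(-5/4) = -4 - 5*M/4)
(y(J)*3)*7 = ((-4 - 5/4*6)*3)*7 = ((-4 - 15/2)*3)*7 = -23/2*3*7 = -69/2*7 = -483/2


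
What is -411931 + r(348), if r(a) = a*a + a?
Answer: -290479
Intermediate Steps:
r(a) = a + a² (r(a) = a² + a = a + a²)
-411931 + r(348) = -411931 + 348*(1 + 348) = -411931 + 348*349 = -411931 + 121452 = -290479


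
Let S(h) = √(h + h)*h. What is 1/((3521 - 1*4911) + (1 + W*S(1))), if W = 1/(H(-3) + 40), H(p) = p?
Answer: -1901541/2641240447 - 37*√2/2641240447 ≈ -0.00071996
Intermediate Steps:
W = 1/37 (W = 1/(-3 + 40) = 1/37 ≈ 0.027027)
S(h) = √2*h^(3/2) (S(h) = √(2*h)*h = (√2*√h)*h = √2*h^(3/2))
1/((3521 - 1*4911) + (1 + W*S(1))) = 1/((3521 - 1*4911) + (1 + (√2*1^(3/2))/37)) = 1/((3521 - 4911) + (1 + (√2*1)/37)) = 1/(-1390 + (1 + √2/37)) = 1/(-1389 + √2/37)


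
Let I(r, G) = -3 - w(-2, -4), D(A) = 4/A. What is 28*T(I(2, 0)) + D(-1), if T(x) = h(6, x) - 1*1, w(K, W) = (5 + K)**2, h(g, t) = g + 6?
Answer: 304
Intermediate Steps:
h(g, t) = 6 + g
I(r, G) = -12 (I(r, G) = -3 - (5 - 2)**2 = -3 - 1*3**2 = -3 - 1*9 = -3 - 9 = -12)
T(x) = 11 (T(x) = (6 + 6) - 1*1 = 12 - 1 = 11)
28*T(I(2, 0)) + D(-1) = 28*11 + 4/(-1) = 308 + 4*(-1) = 308 - 4 = 304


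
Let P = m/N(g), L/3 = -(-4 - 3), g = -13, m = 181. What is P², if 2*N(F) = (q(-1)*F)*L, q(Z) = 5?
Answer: 131044/1863225 ≈ 0.070332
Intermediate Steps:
L = 21 (L = 3*(-(-4 - 3)) = 3*(-(-7)) = 3*(-1*(-7)) = 3*7 = 21)
N(F) = 105*F/2 (N(F) = ((5*F)*21)/2 = (105*F)/2 = 105*F/2)
P = -362/1365 (P = 181/(((105/2)*(-13))) = 181/(-1365/2) = 181*(-2/1365) = -362/1365 ≈ -0.26520)
P² = (-362/1365)² = 131044/1863225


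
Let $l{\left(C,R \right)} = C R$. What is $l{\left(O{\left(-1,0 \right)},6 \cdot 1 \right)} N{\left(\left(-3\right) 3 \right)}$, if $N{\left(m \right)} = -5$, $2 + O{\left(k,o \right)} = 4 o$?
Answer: $60$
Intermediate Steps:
$O{\left(k,o \right)} = -2 + 4 o$
$l{\left(O{\left(-1,0 \right)},6 \cdot 1 \right)} N{\left(\left(-3\right) 3 \right)} = \left(-2 + 4 \cdot 0\right) 6 \cdot 1 \left(-5\right) = \left(-2 + 0\right) 6 \left(-5\right) = \left(-2\right) 6 \left(-5\right) = \left(-12\right) \left(-5\right) = 60$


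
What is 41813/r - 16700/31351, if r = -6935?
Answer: -1426693863/217419185 ≈ -6.5620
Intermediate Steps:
41813/r - 16700/31351 = 41813/(-6935) - 16700/31351 = 41813*(-1/6935) - 16700*1/31351 = -41813/6935 - 16700/31351 = -1426693863/217419185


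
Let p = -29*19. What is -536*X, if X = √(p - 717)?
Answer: -1072*I*√317 ≈ -19086.0*I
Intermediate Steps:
p = -551
X = 2*I*√317 (X = √(-551 - 717) = √(-1268) = 2*I*√317 ≈ 35.609*I)
-536*X = -1072*I*√317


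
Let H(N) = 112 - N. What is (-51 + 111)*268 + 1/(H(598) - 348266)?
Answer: 5607932159/348752 ≈ 16080.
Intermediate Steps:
(-51 + 111)*268 + 1/(H(598) - 348266) = (-51 + 111)*268 + 1/((112 - 1*598) - 348266) = 60*268 + 1/((112 - 598) - 348266) = 16080 + 1/(-486 - 348266) = 16080 + 1/(-348752) = 16080 - 1/348752 = 5607932159/348752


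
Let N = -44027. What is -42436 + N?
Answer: -86463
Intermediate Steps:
-42436 + N = -42436 - 44027 = -86463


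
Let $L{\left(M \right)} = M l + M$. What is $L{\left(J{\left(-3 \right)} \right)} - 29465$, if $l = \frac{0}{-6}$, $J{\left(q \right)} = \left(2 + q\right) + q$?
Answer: $-29469$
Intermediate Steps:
$J{\left(q \right)} = 2 + 2 q$
$l = 0$ ($l = 0 \left(- \frac{1}{6}\right) = 0$)
$L{\left(M \right)} = M$ ($L{\left(M \right)} = M 0 + M = 0 + M = M$)
$L{\left(J{\left(-3 \right)} \right)} - 29465 = \left(2 + 2 \left(-3\right)\right) - 29465 = \left(2 - 6\right) - 29465 = -4 - 29465 = -29469$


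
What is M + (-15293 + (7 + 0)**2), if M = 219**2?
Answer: 32717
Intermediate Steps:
M = 47961
M + (-15293 + (7 + 0)**2) = 47961 + (-15293 + (7 + 0)**2) = 47961 + (-15293 + 7**2) = 47961 + (-15293 + 49) = 47961 - 15244 = 32717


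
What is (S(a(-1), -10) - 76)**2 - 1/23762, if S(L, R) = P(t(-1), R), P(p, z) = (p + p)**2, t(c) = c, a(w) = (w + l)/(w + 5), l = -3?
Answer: 123182207/23762 ≈ 5184.0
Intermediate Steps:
a(w) = (-3 + w)/(5 + w) (a(w) = (w - 3)/(w + 5) = (-3 + w)/(5 + w))
P(p, z) = 4*p**2 (P(p, z) = (2*p)**2 = 4*p**2)
S(L, R) = 4 (S(L, R) = 4*(-1)**2 = 4*1 = 4)
(S(a(-1), -10) - 76)**2 - 1/23762 = (4 - 76)**2 - 1/23762 = (-72)**2 - 1*1/23762 = 5184 - 1/23762 = 123182207/23762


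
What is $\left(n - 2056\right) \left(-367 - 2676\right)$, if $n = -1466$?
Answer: $10717446$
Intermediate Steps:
$\left(n - 2056\right) \left(-367 - 2676\right) = \left(-1466 - 2056\right) \left(-367 - 2676\right) = \left(-3522\right) \left(-3043\right) = 10717446$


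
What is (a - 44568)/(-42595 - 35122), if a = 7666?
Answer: 36902/77717 ≈ 0.47483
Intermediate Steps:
(a - 44568)/(-42595 - 35122) = (7666 - 44568)/(-42595 - 35122) = -36902/(-77717) = -36902*(-1/77717) = 36902/77717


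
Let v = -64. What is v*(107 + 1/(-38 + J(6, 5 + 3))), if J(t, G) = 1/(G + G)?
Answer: -4155712/607 ≈ -6846.3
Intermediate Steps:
J(t, G) = 1/(2*G)
v*(107 + 1/(-38 + J(6, 5 + 3))) = -64*(107 + 1/(-38 + 1/(2*(5 + 3)))) = -64*(107 + 1/(-38 + (½)/8)) = -64*(107 + 1/(-38 + (½)*(⅛))) = -64*(107 + 1/(-38 + 1/16)) = -64*(107 + 1/(-607/16)) = -64*(107 - 16/607) = -64*64933/607 = -4155712/607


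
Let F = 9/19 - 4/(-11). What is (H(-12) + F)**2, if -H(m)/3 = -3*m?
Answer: 501625609/43681 ≈ 11484.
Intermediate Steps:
H(m) = 9*m (H(m) = -(-9)*m = 9*m)
F = 175/209 (F = 9*(1/19) - 4*(-1/11) = 9/19 + 4/11 = 175/209 ≈ 0.83732)
(H(-12) + F)**2 = (9*(-12) + 175/209)**2 = (-108 + 175/209)**2 = (-22397/209)**2 = 501625609/43681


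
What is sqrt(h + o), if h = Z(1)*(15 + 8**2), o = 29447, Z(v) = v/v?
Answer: sqrt(29526) ≈ 171.83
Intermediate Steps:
Z(v) = 1
h = 79 (h = 1*(15 + 8**2) = 1*(15 + 64) = 1*79 = 79)
sqrt(h + o) = sqrt(79 + 29447) = sqrt(29526)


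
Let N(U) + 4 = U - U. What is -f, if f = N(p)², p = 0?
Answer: -16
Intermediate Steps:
N(U) = -4 (N(U) = -4 + (U - U) = -4 + 0 = -4)
f = 16 (f = (-4)² = 16)
-f = -1*16 = -16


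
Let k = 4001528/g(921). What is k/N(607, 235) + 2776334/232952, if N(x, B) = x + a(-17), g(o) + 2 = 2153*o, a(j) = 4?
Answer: 1682311778213035/141117501939596 ≈ 11.921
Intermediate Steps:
g(o) = -2 + 2153*o
N(x, B) = 4 + x (N(x, B) = x + 4 = 4 + x)
k = 4001528/1982911 (k = 4001528/(-2 + 2153*921) = 4001528/(-2 + 1982913) = 4001528/1982911 ≈ 2.0180)
k/N(607, 235) + 2776334/232952 = 4001528/(1982911*(4 + 607)) + 2776334/232952 = (4001528/1982911)/611 + 2776334*(1/232952) = (4001528/1982911)*(1/611) + 1388167/116476 = 4001528/1211558621 + 1388167/116476 = 1682311778213035/141117501939596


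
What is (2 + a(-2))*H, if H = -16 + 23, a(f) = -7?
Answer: -35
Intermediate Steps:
H = 7
(2 + a(-2))*H = (2 - 7)*7 = -5*7 = -35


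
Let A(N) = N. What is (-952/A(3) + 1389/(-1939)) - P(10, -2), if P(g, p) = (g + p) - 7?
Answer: -1855912/5817 ≈ -319.05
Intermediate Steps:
P(g, p) = -7 + g + p
(-952/A(3) + 1389/(-1939)) - P(10, -2) = (-952/3 + 1389/(-1939)) - (-7 + 10 - 2) = (-952*⅓ + 1389*(-1/1939)) - 1*1 = (-952/3 - 1389/1939) - 1 = -1850095/5817 - 1 = -1855912/5817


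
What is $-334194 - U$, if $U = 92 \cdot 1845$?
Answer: $-503934$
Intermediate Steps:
$U = 169740$
$-334194 - U = -334194 - 169740 = -503934$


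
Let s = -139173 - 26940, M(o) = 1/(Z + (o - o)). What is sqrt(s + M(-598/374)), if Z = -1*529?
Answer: I*sqrt(87873778)/23 ≈ 407.57*I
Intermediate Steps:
Z = -529
M(o) = -1/529 (M(o) = 1/(-529 + (o - o)) = 1/(-529 + 0) = 1/(-529) = -1/529)
s = -166113
sqrt(s + M(-598/374)) = sqrt(-166113 - 1/529) = sqrt(-87873778/529) = I*sqrt(87873778)/23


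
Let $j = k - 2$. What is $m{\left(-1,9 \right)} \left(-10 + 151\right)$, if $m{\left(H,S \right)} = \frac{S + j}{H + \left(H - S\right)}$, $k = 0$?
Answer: $- \frac{987}{11} \approx -89.727$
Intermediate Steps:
$j = -2$ ($j = 0 - 2 = -2$)
$m{\left(H,S \right)} = \frac{-2 + S}{- S + 2 H}$ ($m{\left(H,S \right)} = \frac{S - 2}{H + \left(H - S\right)} = \frac{-2 + S}{- S + 2 H}$)
$m{\left(-1,9 \right)} \left(-10 + 151\right) = \frac{-2 + 9}{\left(-1\right) 9 + 2 \left(-1\right)} \left(-10 + 151\right) = \frac{1}{-9 - 2} \cdot 7 \cdot 141 = \frac{1}{-11} \cdot 7 \cdot 141 = \left(- \frac{1}{11}\right) 7 \cdot 141 = \left(- \frac{7}{11}\right) 141 = - \frac{987}{11}$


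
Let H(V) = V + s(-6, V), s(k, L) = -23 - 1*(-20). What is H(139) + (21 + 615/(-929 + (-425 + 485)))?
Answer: 135818/869 ≈ 156.29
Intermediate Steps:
s(k, L) = -3 (s(k, L) = -23 + 20 = -3)
H(V) = -3 + V (H(V) = V - 3 = -3 + V)
H(139) + (21 + 615/(-929 + (-425 + 485))) = (-3 + 139) + (21 + 615/(-929 + (-425 + 485))) = 136 + (21 + 615/(-929 + 60)) = 136 + (21 + 615/(-869)) = 136 + (21 - 1/869*615) = 136 + (21 - 615/869) = 136 + 17634/869 = 135818/869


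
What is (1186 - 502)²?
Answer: 467856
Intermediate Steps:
(1186 - 502)² = 684² = 467856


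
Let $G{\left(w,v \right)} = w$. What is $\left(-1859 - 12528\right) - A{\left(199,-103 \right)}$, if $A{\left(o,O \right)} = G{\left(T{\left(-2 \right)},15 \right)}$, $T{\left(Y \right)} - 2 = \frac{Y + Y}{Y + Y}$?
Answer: $-14390$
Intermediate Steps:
$T{\left(Y \right)} = 3$ ($T{\left(Y \right)} = 2 + \frac{Y + Y}{Y + Y} = 2 + \frac{2 Y}{2 Y} = 2 + 2 Y \frac{1}{2 Y} = 2 + 1 = 3$)
$A{\left(o,O \right)} = 3$
$\left(-1859 - 12528\right) - A{\left(199,-103 \right)} = \left(-1859 - 12528\right) - 3 = -14387 - 3 = -14390$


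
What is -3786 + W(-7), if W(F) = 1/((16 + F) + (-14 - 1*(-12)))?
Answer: -26501/7 ≈ -3785.9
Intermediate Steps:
W(F) = 1/(14 + F) (W(F) = 1/((16 + F) + (-14 + 12)) = 1/((16 + F) - 2) = 1/(14 + F))
-3786 + W(-7) = -3786 + 1/(14 - 7) = -3786 + 1/7 = -26501/7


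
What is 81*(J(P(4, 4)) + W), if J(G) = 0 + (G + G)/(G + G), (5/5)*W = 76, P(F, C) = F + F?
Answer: 6237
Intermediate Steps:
P(F, C) = 2*F
W = 76
J(G) = 1 (J(G) = 0 + (2*G)/((2*G)) = 0 + (2*G)*(1/(2*G)) = 0 + 1 = 1)
81*(J(P(4, 4)) + W) = 81*(1 + 76) = 81*77 = 6237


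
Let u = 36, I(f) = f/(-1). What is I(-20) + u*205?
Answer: 7400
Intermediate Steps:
I(f) = -f (I(f) = f*(-1) = -f)
I(-20) + u*205 = -1*(-20) + 36*205 = 20 + 7380 = 7400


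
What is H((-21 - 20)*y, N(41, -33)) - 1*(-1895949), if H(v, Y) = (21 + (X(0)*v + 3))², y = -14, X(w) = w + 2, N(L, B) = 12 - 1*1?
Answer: 3269533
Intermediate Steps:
N(L, B) = 11 (N(L, B) = 12 - 1 = 11)
X(w) = 2 + w
H(v, Y) = (24 + 2*v)² (H(v, Y) = (21 + ((2 + 0)*v + 3))² = (21 + (2*v + 3))² = (21 + (3 + 2*v))² = (24 + 2*v)²)
H((-21 - 20)*y, N(41, -33)) - 1*(-1895949) = 4*(12 + (-21 - 20)*(-14))² - 1*(-1895949) = 4*(12 - 41*(-14))² + 1895949 = 4*(12 + 574)² + 1895949 = 4*586² + 1895949 = 4*343396 + 1895949 = 1373584 + 1895949 = 3269533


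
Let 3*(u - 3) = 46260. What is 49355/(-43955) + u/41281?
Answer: -271901158/362901271 ≈ -0.74924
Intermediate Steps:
u = 15423 (u = 3 + (1/3)*46260 = 3 + 15420 = 15423)
49355/(-43955) + u/41281 = 49355/(-43955) + 15423/41281 = 49355*(-1/43955) + 15423*(1/41281) = -9871/8791 + 15423/41281 = -271901158/362901271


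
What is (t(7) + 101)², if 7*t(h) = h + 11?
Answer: 525625/49 ≈ 10727.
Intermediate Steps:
t(h) = 11/7 + h/7 (t(h) = (h + 11)/7 = (11 + h)/7 = 11/7 + h/7)
(t(7) + 101)² = ((11/7 + (⅐)*7) + 101)² = ((11/7 + 1) + 101)² = (18/7 + 101)² = (725/7)² = 525625/49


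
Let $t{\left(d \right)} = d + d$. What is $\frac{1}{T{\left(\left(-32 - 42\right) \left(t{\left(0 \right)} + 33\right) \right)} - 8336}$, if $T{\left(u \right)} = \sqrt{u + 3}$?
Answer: $- \frac{8336}{69491335} - \frac{3 i \sqrt{271}}{69491335} \approx -0.00011996 - 7.1068 \cdot 10^{-7} i$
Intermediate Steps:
$t{\left(d \right)} = 2 d$
$T{\left(u \right)} = \sqrt{3 + u}$
$\frac{1}{T{\left(\left(-32 - 42\right) \left(t{\left(0 \right)} + 33\right) \right)} - 8336} = \frac{1}{\sqrt{3 + \left(-32 - 42\right) \left(2 \cdot 0 + 33\right)} - 8336} = \frac{1}{\sqrt{3 - 74 \left(0 + 33\right)} - 8336} = \frac{1}{\sqrt{3 - 2442} - 8336} = \frac{1}{\sqrt{-2439} - 8336} = \frac{1}{3 i \sqrt{271} - 8336} = \frac{1}{-8336 + 3 i \sqrt{271}}$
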